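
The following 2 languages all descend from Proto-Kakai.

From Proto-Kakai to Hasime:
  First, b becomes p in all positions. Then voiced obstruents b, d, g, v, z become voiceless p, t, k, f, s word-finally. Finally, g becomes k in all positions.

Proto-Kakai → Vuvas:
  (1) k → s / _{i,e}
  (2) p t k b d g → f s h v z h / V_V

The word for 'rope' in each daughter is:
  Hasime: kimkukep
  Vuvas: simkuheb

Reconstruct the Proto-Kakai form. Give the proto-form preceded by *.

*kimkugeb

Position 1: Hasime has k, Vuvas has s. Taking the neighbouring segments as reconstructed: Hasime k could go back to *k or *g; Vuvas s could go back to *k or *s — the one source consistent with every daughter is *k.
Position 8: Hasime has p, Vuvas has b. Vuvas preserves b here (none of its changes turn any other segment into b), so the proto-segment is *b.
Position 6: Hasime has k, Vuvas has h. Taking the neighbouring segments as reconstructed: Hasime k could go back to *k or *g; Vuvas h could go back to *g or *h — the one source consistent with every daughter is *g.
Continuing position by position gives *kimkugeb; check it forward:
Hasime: *kimkugeb > kimkugep > kimkukep  (by unconditioned shift, unconditioned shift)
Vuvas: *kimkugeb > simkugeb > simkuheb  (by palatalisation, intervocalic lenition)
*kimkugeb is the unique common source.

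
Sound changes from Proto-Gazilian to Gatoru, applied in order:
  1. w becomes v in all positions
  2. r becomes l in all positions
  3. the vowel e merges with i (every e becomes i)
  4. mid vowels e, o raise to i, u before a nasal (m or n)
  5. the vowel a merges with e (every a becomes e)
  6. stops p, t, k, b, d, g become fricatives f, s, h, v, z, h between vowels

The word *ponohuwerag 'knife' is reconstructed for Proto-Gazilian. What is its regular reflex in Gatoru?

Gatoru: *ponohuwerag > ponohuverag > ponohuvelag > ponohuvilag > punohuvilag > punohuvileg  (by unconditioned shift, unconditioned shift, vowel merger, pre-nasal raising, vowel merger)

punohuvileg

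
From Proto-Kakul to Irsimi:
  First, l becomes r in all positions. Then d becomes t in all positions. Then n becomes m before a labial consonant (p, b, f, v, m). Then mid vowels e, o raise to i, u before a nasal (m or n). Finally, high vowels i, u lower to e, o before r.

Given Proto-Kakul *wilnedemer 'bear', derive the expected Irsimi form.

Irsimi: start from *wilnedemer.
  rule 1 (unconditioned shift): wilnedemer → wirnedemer
  rule 2 (unconditioned shift): wirnedemer → wirnetemer
  rule 3: no change — wirnetemer
  rule 4 (pre-nasal raising): wirnetemer → wirnetimer
  rule 5 (pre-rhotic lowering): wirnetimer → wernetimer
  ⇒ Irsimi wernetimer

wernetimer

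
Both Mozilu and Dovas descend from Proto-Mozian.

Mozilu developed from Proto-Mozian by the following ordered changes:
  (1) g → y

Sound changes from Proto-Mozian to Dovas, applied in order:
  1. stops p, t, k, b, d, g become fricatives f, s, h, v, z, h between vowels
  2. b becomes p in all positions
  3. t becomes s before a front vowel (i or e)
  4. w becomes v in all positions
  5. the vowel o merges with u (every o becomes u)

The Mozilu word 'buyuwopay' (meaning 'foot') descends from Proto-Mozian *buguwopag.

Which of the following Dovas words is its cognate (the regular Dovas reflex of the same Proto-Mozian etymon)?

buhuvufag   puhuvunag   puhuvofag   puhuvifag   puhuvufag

puhuvufag

Dovas: *buguwopag
  buguwopag → buhuwofag   [intervocalic lenition]
  buhuwofag → puhuwofag   [unconditioned shift]
  puhuwofag (rule 3 does not apply)
  puhuwofag → puhuvofag   [unconditioned shift]
  puhuvofag → puhuvufag   [vowel merger]
  giving Dovas puhuvufag.
Among the options, 'puhuvufag' alone shows every Dovas change applied in order.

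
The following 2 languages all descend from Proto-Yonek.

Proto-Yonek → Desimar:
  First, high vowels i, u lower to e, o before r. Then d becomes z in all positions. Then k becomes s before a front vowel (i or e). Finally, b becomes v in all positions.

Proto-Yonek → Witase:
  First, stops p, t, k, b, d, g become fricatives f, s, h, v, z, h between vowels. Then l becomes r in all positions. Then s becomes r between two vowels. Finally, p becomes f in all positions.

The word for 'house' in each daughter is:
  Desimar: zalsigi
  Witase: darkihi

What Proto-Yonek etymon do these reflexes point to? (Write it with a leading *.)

*dalkigi

Position 1: Desimar has z, Witase has d. Witase preserves d here (none of its changes turn any other segment into d), so the proto-segment is *d.
Position 4: Desimar has s, Witase has k. Witase preserves k here (none of its changes turn any other segment into k), so the proto-segment is *k.
Verify the candidate proto-form against each daughter:
Desimar: *dalkigi
  dalkigi (rule 1 does not apply)
  dalkigi → zalkigi   [unconditioned shift]
  zalkigi → zalsigi   [palatalisation]
  zalsigi (rule 4 does not apply)
  giving Desimar zalsigi.
Witase: start from *dalkigi.
  rule 1 (intervocalic lenition): dalkigi → dalkihi
  rule 2 (unconditioned shift): dalkihi → darkihi
  rule 3: no change — darkihi
  rule 4: no change — darkihi
  ⇒ Witase darkihi
*dalkigi is the unique common source.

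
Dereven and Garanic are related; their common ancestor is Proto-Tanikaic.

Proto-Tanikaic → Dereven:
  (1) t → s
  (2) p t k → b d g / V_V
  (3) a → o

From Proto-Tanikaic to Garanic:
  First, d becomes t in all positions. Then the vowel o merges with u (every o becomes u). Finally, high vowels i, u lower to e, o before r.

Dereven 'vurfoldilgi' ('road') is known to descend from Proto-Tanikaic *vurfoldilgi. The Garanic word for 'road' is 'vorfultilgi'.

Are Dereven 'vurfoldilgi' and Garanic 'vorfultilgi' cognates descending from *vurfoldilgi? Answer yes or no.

yes

Derive the expected Garanic reflex of *vurfoldilgi:
Garanic: *vurfoldilgi > vurfoltilgi > vurfultilgi > vorfultilgi  (by unconditioned shift, vowel merger, pre-rhotic lowering)
Garanic 'vorfultilgi' matches the regular reflex exactly, so the pair is cognate.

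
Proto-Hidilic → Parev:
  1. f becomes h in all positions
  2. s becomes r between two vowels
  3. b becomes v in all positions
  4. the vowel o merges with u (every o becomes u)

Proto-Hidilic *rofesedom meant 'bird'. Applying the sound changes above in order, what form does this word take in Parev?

ruheredum

Parev: start from *rofesedom.
  rule 1 (unconditioned shift): rofesedom → rohesedom
  rule 2 (rhotacism): rohesedom → roheredom
  rule 3: no change — roheredom
  rule 4 (vowel merger): roheredom → ruheredum
  ⇒ Parev ruheredum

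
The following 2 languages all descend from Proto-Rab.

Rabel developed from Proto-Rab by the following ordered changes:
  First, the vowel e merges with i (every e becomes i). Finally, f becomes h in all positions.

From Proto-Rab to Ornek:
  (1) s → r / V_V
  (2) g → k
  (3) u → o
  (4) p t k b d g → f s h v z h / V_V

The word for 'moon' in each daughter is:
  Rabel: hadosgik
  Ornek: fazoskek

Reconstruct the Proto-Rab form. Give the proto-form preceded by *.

*fadosgek

Position 1: Rabel has h, Ornek has f. Taking the neighbouring segments as reconstructed: Rabel h could go back to *f or *h; Ornek f can only go back to *f — the one source consistent with every daughter is *f.
Position 3: Rabel has d, Ornek has z. Rabel preserves d here (none of its changes turn any other segment into d), so the proto-segment is *d.
Position 7: Rabel has i, Ornek has e. Ornek preserves e here (none of its changes turn any other segment into e), so the proto-segment is *e.
This points to *fadosgek. Verify forward in each daughter:
Rabel: start from *fadosgek.
  rule 1 (vowel merger): fadosgek → fadosgik
  rule 2 (unconditioned shift): fadosgik → hadosgik
  ⇒ Rabel hadosgik
Ornek: start from *fadosgek.
  rule 1: no change — fadosgek
  rule 2 (unconditioned shift): fadosgek → fadoskek
  rule 3: no change — fadoskek
  rule 4 (intervocalic lenition): fadoskek → fazoskek
  ⇒ Ornek fazoskek
*fadosgek is the unique common source.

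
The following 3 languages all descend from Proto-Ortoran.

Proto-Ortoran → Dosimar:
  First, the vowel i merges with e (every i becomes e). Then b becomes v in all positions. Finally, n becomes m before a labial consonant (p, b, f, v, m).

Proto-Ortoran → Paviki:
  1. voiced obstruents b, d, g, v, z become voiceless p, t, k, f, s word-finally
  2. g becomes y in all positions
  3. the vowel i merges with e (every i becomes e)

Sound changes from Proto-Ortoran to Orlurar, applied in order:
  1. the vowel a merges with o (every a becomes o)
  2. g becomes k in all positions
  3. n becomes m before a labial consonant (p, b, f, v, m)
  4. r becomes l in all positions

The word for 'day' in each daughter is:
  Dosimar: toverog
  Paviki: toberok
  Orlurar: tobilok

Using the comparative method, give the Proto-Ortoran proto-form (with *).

*tobirog

Position 3: Dosimar has v, Paviki has b, Orlurar has b. Paviki preserves b here (none of its changes turn any other segment into b), so the proto-segment is *b.
Position 4: Dosimar has e, Paviki has e, Orlurar has i. Orlurar preserves i here (none of its changes turn any other segment into i), so the proto-segment is *i.
Verify the candidate proto-form against each daughter:
Dosimar: start from *tobirog.
  rule 1 (vowel merger): tobirog → toberog
  rule 2 (unconditioned shift): toberog → toverog
  rule 3: no change — toverog
  ⇒ Dosimar toverog
Paviki: *tobirog > tobirok > toberok  (by final devoicing, vowel merger)
Orlurar: *tobirog
  tobirog (rule 1 does not apply)
  tobirog → tobirok   [unconditioned shift]
  tobirok (rule 3 does not apply)
  tobirok → tobilok   [unconditioned shift]
  giving Orlurar tobilok.
*tobirog is the unique common source.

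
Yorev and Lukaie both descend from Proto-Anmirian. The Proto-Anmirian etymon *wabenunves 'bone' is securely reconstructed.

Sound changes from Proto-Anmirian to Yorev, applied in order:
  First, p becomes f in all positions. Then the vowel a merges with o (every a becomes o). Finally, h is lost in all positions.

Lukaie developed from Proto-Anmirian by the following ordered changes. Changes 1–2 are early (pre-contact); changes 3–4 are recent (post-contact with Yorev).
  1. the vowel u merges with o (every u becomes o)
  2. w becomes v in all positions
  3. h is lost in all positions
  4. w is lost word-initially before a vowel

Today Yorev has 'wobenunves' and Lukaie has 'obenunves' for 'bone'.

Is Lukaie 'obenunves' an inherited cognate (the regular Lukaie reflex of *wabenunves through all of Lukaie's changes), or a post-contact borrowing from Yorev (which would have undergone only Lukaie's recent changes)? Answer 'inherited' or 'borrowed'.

If inherited, *wabenunves would pass through all of Lukaie's changes:
Lukaie: start from *wabenunves.
  rule 1 (vowel merger): wabenunves → wabenonves
  rule 2 (unconditioned shift): wabenonves → vabenonves
  rule 3: no change — vabenonves
  rule 4: no change — vabenonves
  ⇒ Lukaie vabenonves
If borrowed from Yorev 'wobenunves' after the early changes, it would undergo only the recent ones:
  rule 3 (h-loss): no change (wobenunves)
  rule 4 (glide loss): wobenunves → obenunves
  ⇒ as a loan: obenunves
Lukaie 'obenunves' matches the loan outcome 'obenunves', not the inherited 'vabenonves' — it skipped the early Lukaie changes, so it was borrowed from Yorev.

borrowed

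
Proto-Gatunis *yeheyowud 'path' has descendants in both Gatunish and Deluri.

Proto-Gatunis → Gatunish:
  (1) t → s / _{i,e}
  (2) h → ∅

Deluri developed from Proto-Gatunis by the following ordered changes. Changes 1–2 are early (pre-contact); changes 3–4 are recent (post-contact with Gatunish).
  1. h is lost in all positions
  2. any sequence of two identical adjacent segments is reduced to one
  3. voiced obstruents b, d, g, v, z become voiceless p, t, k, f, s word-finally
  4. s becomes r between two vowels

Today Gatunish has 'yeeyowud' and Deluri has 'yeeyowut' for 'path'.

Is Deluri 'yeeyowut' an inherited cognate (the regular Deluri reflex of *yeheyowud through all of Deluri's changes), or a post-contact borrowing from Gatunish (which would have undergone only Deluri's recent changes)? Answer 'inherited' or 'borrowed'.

borrowed

If inherited, *yeheyowud would pass through all of Deluri's changes:
Deluri: start from *yeheyowud.
  rule 1 (h-loss): yeheyowud → yeeyowud
  rule 2 (degemination): yeeyowud → yeyowud
  rule 3 (final devoicing): yeyowud → yeyowut
  rule 4: no change — yeyowut
  ⇒ Deluri yeyowut
If borrowed from Gatunish 'yeeyowud' after the early changes, it would undergo only the recent ones:
  rule 3 (final devoicing): yeeyowud → yeeyowut
  rule 4 (rhotacism): no change (yeeyowut)
  ⇒ as a loan: yeeyowut
Deluri 'yeeyowut' matches the loan outcome 'yeeyowut', not the inherited 'yeyowut' — it skipped the early Deluri changes, so it was borrowed from Gatunish.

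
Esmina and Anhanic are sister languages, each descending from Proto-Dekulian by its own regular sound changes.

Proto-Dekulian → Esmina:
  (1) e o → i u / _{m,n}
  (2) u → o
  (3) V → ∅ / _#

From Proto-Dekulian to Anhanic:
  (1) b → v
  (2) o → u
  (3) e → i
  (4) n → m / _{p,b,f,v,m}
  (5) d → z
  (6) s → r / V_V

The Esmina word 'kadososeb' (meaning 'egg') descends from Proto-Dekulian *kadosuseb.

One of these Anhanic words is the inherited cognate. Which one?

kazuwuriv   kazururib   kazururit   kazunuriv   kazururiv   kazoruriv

Anhanic: start from *kadosuseb.
  rule 1 (unconditioned shift): kadosuseb → kadosusev
  rule 2 (vowel merger): kadosusev → kadususev
  rule 3 (vowel merger): kadususev → kadususiv
  rule 4: no change — kadususiv
  rule 5 (unconditioned shift): kadususiv → kazususiv
  rule 6 (rhotacism): kazususiv → kazururiv
  ⇒ Anhanic kazururiv

kazururiv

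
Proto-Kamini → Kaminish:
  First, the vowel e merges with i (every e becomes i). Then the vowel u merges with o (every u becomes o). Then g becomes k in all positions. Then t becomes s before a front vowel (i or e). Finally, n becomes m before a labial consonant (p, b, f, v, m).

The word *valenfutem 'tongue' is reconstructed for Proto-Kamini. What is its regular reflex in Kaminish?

Kaminish: *valenfutem
  valenfutem → valinfutim   [vowel merger]
  valinfutim → valinfotim   [vowel merger]
  valinfotim (rule 3 does not apply)
  valinfotim → valinfosim   [palatalisation]
  valinfosim → valimfosim   [nasal place assimilation]
  giving Kaminish valimfosim.

valimfosim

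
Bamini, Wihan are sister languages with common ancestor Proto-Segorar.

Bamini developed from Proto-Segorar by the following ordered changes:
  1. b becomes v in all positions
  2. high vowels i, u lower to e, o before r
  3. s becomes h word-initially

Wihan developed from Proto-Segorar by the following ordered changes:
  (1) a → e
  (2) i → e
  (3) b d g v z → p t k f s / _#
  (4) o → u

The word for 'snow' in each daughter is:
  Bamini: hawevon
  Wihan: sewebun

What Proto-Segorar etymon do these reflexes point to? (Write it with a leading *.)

*sawebon

Position 6: Bamini has o, Wihan has u. Taking the neighbouring segments as reconstructed: Bamini o can only go back to *o; Wihan u could go back to *o or *u — the one source consistent with every daughter is *o.
Position 2: Bamini has a, Wihan has e. Bamini preserves a here (none of its changes turn any other segment into a), so the proto-segment is *a.
Position 5: Bamini has v, Wihan has b. Wihan preserves b here (none of its changes turn any other segment into b), so the proto-segment is *b.
This points to *sawebon. Verify forward in each daughter:
Bamini: start from *sawebon.
  rule 1 (unconditioned shift): sawebon → sawevon
  rule 2: no change — sawevon
  rule 3 (debuccalisation): sawevon → hawevon
  ⇒ Bamini hawevon
Wihan: *sawebon
  sawebon → sewebon   [vowel merger]
  sewebon (rule 2 does not apply)
  sewebon (rule 3 does not apply)
  sewebon → sewebun   [vowel merger]
  giving Wihan sewebun.
No other proto-form is consistent with every reflex, so the reconstruction is *sawebon.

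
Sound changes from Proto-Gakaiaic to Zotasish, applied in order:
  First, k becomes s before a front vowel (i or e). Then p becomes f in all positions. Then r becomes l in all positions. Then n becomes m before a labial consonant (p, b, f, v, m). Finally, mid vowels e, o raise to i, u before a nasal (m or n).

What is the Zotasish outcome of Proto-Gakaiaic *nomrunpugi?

numlumfugi

Zotasish: start from *nomrunpugi.
  rule 1: no change — nomrunpugi
  rule 2 (unconditioned shift): nomrunpugi → nomrunfugi
  rule 3 (unconditioned shift): nomrunfugi → nomlunfugi
  rule 4 (nasal place assimilation): nomlunfugi → nomlumfugi
  rule 5 (pre-nasal raising): nomlumfugi → numlumfugi
  ⇒ Zotasish numlumfugi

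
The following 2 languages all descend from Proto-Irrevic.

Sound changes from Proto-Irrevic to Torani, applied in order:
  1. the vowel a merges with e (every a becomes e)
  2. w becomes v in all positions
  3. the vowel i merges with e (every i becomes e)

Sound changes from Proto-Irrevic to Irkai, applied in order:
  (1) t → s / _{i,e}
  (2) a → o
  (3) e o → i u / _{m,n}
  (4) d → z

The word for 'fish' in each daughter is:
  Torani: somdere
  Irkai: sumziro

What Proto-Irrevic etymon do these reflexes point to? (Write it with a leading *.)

Position 2: Torani has o, Irkai has u. Torani preserves o here (none of its changes turn any other segment into o), so the proto-segment is *o.
Position 5: Torani has e, Irkai has i. Taking the neighbouring segments as reconstructed: Torani e could go back to *a or *e or *i; Irkai i can only go back to *i — the one source consistent with every daughter is *i.
Verify the candidate proto-form against each daughter:
Torani: *somdira
  somdira → somdire   [vowel merger]
  somdire (rule 2 does not apply)
  somdire → somdere   [vowel merger]
  giving Torani somdere.
Irkai: *somdira
  somdira (rule 1 does not apply)
  somdira → somdiro   [vowel merger]
  somdiro → sumdiro   [pre-nasal raising]
  sumdiro → sumziro   [unconditioned shift]
  giving Irkai sumziro.
*somdira is the unique common source.

*somdira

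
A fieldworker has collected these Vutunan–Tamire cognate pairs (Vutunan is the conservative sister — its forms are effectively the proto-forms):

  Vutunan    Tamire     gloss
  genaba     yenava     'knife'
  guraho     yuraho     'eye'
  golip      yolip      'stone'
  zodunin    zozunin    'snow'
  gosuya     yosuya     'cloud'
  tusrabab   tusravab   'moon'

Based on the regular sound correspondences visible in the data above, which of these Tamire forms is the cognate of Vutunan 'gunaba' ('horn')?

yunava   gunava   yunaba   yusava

yunava

guraho ~ yuraho — Vutunan g corresponds to Tamire y word-initially before a back vowel.
genaba ~ yenava, tusrabab ~ tusravab — Vutunan b corresponds to Tamire v between vowels (before a back vowel).
Applying these to Vutunan 'gunaba':
  gunaba → yunaba   (g→y word-initially before a back vowel)
  yunaba → yunava   (b→v between vowels (before a back vowel))
So the Tamire cognate is 'yunava'.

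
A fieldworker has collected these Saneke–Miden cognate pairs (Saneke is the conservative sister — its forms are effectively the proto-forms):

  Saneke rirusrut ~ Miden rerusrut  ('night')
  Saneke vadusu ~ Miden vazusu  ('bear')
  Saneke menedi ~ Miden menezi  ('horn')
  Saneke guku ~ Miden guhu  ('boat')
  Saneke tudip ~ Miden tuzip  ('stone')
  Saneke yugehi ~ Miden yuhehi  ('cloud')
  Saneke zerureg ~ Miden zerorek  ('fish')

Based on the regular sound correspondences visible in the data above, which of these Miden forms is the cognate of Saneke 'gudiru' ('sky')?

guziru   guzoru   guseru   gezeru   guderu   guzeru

guzeru

menedi ~ menezi, tudip ~ tuzip — Saneke d corresponds to Miden z between vowels (before a front vowel).
rirusrut ~ rerusrut — Saneke i corresponds to Miden e after a consonant, before r.
Applying these to Saneke 'gudiru':
  gudiru → guziru   (d→z between vowels (before a front vowel))
  guziru → guzeru   (i→e after a consonant, before r)
So the Miden cognate is 'guzeru'.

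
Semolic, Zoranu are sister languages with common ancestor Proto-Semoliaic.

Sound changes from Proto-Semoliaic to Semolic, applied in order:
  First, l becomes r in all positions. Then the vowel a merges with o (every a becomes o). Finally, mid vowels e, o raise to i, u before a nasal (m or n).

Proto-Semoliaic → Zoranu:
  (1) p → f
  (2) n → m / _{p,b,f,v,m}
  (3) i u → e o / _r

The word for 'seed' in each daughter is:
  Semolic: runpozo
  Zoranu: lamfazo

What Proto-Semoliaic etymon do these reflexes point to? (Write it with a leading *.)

*lanpazo

Position 3: Semolic has n, Zoranu has m. Semolic preserves n here (none of its changes turn any other segment into n), so the proto-segment is *n.
Position 5: Semolic has o, Zoranu has a. Zoranu preserves a here (none of its changes turn any other segment into a), so the proto-segment is *a.
Continuing position by position gives *lanpazo; check it forward:
Semolic: start from *lanpazo.
  rule 1 (unconditioned shift): lanpazo → ranpazo
  rule 2 (vowel merger): ranpazo → ronpozo
  rule 3 (pre-nasal raising): ronpozo → runpozo
  ⇒ Semolic runpozo
Zoranu: start from *lanpazo.
  rule 1 (unconditioned shift): lanpazo → lanfazo
  rule 2 (nasal place assimilation): lanfazo → lamfazo
  rule 3: no change — lamfazo
  ⇒ Zoranu lamfazo
Only *lanpazo yields all of Semolic runpozo, Zoranu lamfazo.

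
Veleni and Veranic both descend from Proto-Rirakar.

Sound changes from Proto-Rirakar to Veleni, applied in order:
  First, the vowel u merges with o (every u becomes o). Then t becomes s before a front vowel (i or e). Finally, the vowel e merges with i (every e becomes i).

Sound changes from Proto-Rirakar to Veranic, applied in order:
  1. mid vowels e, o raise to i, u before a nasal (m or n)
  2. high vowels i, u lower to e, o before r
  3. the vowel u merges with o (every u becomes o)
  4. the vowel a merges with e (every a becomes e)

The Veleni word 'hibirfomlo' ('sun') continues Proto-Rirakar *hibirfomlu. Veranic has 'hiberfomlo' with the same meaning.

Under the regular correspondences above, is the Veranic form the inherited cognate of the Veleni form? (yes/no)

Derive the expected Veranic reflex of *hibirfomlu:
Veranic: start from *hibirfomlu.
  rule 1 (pre-nasal raising): hibirfomlu → hibirfumlu
  rule 2 (pre-rhotic lowering): hibirfumlu → hiberfumlu
  rule 3 (vowel merger): hiberfumlu → hiberfomlo
  rule 4: no change — hiberfomlo
  ⇒ Veranic hiberfomlo
Veranic 'hiberfomlo' matches the regular reflex exactly, so the pair is cognate.

yes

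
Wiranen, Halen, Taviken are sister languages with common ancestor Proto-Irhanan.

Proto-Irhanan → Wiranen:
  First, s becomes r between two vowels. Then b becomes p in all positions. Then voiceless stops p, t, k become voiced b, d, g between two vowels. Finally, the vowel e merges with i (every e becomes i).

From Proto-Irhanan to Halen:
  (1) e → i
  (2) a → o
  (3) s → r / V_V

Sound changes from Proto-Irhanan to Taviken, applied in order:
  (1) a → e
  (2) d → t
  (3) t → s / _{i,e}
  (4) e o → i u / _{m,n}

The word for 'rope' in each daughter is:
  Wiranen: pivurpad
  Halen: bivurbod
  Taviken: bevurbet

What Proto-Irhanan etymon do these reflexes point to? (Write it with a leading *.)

Position 8: Wiranen has d, Halen has d, Taviken has t. Halen preserves d here (none of its changes turn any other segment into d), so the proto-segment is *d.
Position 7: Wiranen has a, Halen has o, Taviken has e. Wiranen preserves a here (none of its changes turn any other segment into a), so the proto-segment is *a.
Position 6: Wiranen has p, Halen has b, Taviken has b. Halen preserves b here (none of its changes turn any other segment into b), so the proto-segment is *b.
This points to *bevurbad. Verify forward in each daughter:
Wiranen: start from *bevurbad.
  rule 1: no change — bevurbad
  rule 2 (unconditioned shift): bevurbad → pevurpad
  rule 3: no change — pevurpad
  rule 4 (vowel merger): pevurpad → pivurpad
  ⇒ Wiranen pivurpad
Halen: *bevurbad
  bevurbad → bivurbad   [vowel merger]
  bivurbad → bivurbod   [vowel merger]
  bivurbod (rule 3 does not apply)
  giving Halen bivurbod.
Taviken: start from *bevurbad.
  rule 1 (vowel merger): bevurbad → bevurbed
  rule 2 (unconditioned shift): bevurbed → bevurbet
  rule 3: no change — bevurbet
  rule 4: no change — bevurbet
  ⇒ Taviken bevurbet
No other proto-form is consistent with every reflex, so the reconstruction is *bevurbad.

*bevurbad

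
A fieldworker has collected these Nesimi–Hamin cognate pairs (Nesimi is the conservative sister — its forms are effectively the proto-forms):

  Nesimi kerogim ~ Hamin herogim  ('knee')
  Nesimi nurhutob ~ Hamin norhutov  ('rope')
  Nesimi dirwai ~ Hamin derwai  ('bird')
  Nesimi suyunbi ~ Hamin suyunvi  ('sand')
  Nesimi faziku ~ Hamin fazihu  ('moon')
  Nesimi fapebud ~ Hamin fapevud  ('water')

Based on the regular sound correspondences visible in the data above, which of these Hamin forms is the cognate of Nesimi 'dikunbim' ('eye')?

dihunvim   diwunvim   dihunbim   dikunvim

dihunvim

faziku ~ fazihu — Nesimi k corresponds to Hamin h between vowels (before a back vowel).
suyunbi ~ suyunvi — Nesimi b corresponds to Hamin v after a consonant, before a front vowel.
Applying these to Nesimi 'dikunbim':
  dikunbim → dihunbim   (k→h between vowels (before a back vowel))
  dihunbim → dihunvim   (b→v after a consonant, before a front vowel)
So the Hamin cognate is 'dihunvim'.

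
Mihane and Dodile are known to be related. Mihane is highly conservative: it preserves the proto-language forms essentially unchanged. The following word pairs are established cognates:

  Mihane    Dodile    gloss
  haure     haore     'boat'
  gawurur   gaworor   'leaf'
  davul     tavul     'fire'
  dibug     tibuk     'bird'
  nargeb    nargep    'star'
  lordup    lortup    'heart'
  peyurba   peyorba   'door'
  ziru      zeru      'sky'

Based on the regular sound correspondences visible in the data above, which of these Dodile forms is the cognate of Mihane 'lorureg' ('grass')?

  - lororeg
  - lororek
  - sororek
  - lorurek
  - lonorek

lororek

gawurur ~ gaworor, peyurba ~ peyorba — Mihane u corresponds to Dodile o after a consonant, before r.
dibug ~ tibuk — Mihane g corresponds to Dodile k word-finally.
Applying these to Mihane 'lorureg':
  lorureg → lororeg   (u→o after a consonant, before r)
  lororeg → lororek   (g→k word-finally)
So the Dodile cognate is 'lororek'.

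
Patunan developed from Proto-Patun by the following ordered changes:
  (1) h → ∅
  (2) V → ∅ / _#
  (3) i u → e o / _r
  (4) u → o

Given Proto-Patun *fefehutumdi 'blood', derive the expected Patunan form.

fefeotomd

Patunan: *fefehutumdi
  fefehutumdi → fefeutumdi   [h-loss]
  fefeutumdi → fefeutumd   [apocope]
  fefeutumd (rule 3 does not apply)
  fefeutumd → fefeotomd   [vowel merger]
  giving Patunan fefeotomd.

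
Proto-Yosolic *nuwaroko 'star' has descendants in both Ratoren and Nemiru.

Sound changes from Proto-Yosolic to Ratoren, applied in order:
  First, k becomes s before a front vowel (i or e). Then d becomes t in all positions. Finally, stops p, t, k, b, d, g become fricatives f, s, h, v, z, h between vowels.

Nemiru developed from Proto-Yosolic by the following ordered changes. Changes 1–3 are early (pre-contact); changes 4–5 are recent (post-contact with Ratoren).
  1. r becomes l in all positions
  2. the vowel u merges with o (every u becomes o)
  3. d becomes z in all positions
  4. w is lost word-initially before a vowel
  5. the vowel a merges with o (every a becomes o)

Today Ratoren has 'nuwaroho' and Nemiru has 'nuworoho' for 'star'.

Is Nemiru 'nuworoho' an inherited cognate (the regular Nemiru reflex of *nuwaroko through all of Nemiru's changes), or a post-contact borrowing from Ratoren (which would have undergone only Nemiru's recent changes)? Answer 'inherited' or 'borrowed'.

borrowed

If inherited, *nuwaroko would pass through all of Nemiru's changes:
Nemiru: start from *nuwaroko.
  rule 1 (unconditioned shift): nuwaroko → nuwaloko
  rule 2 (vowel merger): nuwaloko → nowaloko
  rule 3: no change — nowaloko
  rule 4: no change — nowaloko
  rule 5 (vowel merger): nowaloko → nowoloko
  ⇒ Nemiru nowoloko
If borrowed from Ratoren 'nuwaroho' after the early changes, it would undergo only the recent ones:
  rule 4 (glide loss): no change (nuwaroho)
  rule 5 (vowel merger): nuwaroho → nuworoho
  ⇒ as a loan: nuworoho
Nemiru 'nuworoho' matches the loan outcome 'nuworoho', not the inherited 'nowoloko' — it skipped the early Nemiru changes, so it was borrowed from Ratoren.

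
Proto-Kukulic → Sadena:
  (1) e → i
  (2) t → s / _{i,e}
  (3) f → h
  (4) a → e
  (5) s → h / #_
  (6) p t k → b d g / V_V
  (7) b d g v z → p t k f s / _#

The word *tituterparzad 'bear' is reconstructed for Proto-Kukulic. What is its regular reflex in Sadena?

hidusirperzet

Sadena: *tituterparzad
  tituterparzad → titutirparzad   [vowel merger]
  titutirparzad → situsirparzad   [palatalisation]
  situsirparzad (rule 3 does not apply)
  situsirparzad → situsirperzed   [vowel merger]
  situsirperzed → hitusirperzed   [debuccalisation]
  hitusirperzed → hidusirperzed   [intervocalic voicing]
  hidusirperzed → hidusirperzet   [final devoicing]
  giving Sadena hidusirperzet.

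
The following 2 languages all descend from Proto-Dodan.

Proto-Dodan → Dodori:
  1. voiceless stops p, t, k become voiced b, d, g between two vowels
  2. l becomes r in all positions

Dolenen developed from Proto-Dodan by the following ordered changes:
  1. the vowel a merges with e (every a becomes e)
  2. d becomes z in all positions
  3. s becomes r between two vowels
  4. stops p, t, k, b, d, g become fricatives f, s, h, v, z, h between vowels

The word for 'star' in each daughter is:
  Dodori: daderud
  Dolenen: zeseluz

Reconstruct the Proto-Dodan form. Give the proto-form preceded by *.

Position 3: Dodori has d, Dolenen has s. Taking the neighbouring segments as reconstructed: Dodori d could go back to *t or *d; Dolenen s can only go back to *t — the one source consistent with every daughter is *t.
Position 5: Dodori has r, Dolenen has l. Dolenen preserves l here (none of its changes turn any other segment into l), so the proto-segment is *l.
Continuing position by position gives *datelud; check it forward:
Dodori: *datelud > dadelud > daderud  (by intervocalic voicing, unconditioned shift)
Dolenen: *datelud
  datelud → detelud   [vowel merger]
  detelud → zeteluz   [unconditioned shift]
  zeteluz (rule 3 does not apply)
  zeteluz → zeseluz   [intervocalic lenition]
  giving Dolenen zeseluz.
*datelud is the unique common source.

*datelud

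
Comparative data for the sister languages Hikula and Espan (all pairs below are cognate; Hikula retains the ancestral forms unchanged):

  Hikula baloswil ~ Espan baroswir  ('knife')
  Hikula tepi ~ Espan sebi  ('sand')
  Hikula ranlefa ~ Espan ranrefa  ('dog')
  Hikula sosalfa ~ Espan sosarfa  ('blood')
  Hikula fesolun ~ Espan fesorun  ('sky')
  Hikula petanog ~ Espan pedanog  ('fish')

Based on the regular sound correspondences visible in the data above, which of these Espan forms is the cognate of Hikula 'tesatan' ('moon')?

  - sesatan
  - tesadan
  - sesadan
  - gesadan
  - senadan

sesadan

tepi ~ sebi — Hikula t corresponds to Espan s word-initially before a front vowel.
petanog ~ pedanog — Hikula t corresponds to Espan d between vowels (before a back vowel).
Applying these to Hikula 'tesatan':
  tesatan → sesatan   (t→s word-initially before a front vowel)
  sesatan → sesadan   (t→d between vowels (before a back vowel))
So the Espan cognate is 'sesadan'.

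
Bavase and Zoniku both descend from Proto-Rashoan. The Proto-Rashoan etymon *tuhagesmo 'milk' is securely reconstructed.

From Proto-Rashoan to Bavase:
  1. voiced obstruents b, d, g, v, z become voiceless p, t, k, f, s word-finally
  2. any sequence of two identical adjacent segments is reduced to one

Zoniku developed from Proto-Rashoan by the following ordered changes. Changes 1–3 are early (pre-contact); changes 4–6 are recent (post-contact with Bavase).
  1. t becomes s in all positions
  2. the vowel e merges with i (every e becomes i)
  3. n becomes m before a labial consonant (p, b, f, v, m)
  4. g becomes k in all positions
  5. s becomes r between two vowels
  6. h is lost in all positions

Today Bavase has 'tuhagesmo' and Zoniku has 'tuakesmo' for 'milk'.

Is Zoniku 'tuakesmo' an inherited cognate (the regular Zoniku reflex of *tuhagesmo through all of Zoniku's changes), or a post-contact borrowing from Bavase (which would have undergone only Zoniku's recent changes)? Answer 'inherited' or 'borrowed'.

borrowed

If inherited, *tuhagesmo would pass through all of Zoniku's changes:
Zoniku: *tuhagesmo
  tuhagesmo → suhagesmo   [unconditioned shift]
  suhagesmo → suhagismo   [vowel merger]
  suhagismo (rule 3 does not apply)
  suhagismo → suhakismo   [unconditioned shift]
  suhakismo (rule 5 does not apply)
  suhakismo → suakismo   [h-loss]
  giving Zoniku suakismo.
If borrowed from Bavase 'tuhagesmo' after the early changes, it would undergo only the recent ones:
  rule 4 (unconditioned shift): tuhagesmo → tuhakesmo
  rule 5 (rhotacism): no change (tuhakesmo)
  rule 6 (h-loss): tuhakesmo → tuakesmo
  ⇒ as a loan: tuakesmo
Zoniku 'tuakesmo' matches the loan outcome 'tuakesmo', not the inherited 'suakismo' — it skipped the early Zoniku changes, so it was borrowed from Bavase.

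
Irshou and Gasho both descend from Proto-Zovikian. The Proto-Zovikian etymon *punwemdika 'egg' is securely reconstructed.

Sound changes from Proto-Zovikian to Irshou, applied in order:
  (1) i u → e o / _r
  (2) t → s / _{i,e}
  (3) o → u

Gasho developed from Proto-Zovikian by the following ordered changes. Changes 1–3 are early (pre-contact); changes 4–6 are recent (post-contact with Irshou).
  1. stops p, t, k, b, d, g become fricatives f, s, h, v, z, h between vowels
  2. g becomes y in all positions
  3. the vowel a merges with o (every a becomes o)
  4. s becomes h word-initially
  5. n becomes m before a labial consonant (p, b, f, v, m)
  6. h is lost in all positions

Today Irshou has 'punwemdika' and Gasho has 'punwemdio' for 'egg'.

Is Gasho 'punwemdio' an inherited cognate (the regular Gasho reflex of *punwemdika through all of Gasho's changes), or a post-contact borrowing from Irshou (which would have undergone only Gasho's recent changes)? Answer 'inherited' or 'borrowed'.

inherited

If inherited, *punwemdika would pass through all of Gasho's changes:
Gasho: *punwemdika > punwemdiha > punwemdiho > punwemdio  (by intervocalic lenition, vowel merger, h-loss)
If borrowed from Irshou 'punwemdika' after the early changes, it would undergo only the recent ones:
  rule 4 (debuccalisation): no change (punwemdika)
  rule 5 (nasal place assimilation): no change (punwemdika)
  rule 6 (h-loss): no change (punwemdika)
  ⇒ as a loan: punwemdika
Gasho 'punwemdio' matches the inherited outcome exactly, so it is an inherited cognate, not a loan.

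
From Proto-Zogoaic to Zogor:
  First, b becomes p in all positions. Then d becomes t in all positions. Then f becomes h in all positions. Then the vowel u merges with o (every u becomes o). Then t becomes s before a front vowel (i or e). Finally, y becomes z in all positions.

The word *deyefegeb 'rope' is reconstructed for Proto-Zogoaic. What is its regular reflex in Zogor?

Zogor: *deyefegeb > deyefegep > teyefegep > teyehegep > seyehegep > sezehegep  (by unconditioned shift, unconditioned shift, unconditioned shift, palatalisation, unconditioned shift)

sezehegep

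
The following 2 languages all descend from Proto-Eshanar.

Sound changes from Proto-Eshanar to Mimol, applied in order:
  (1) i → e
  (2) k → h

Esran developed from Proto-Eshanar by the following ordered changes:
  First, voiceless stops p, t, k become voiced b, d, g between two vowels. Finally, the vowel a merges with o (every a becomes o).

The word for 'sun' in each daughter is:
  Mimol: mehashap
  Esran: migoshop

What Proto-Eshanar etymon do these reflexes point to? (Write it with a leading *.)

*mikashap

Position 4: Mimol has a, Esran has o. Mimol preserves a here (none of its changes turn any other segment into a), so the proto-segment is *a.
Position 3: Mimol has h, Esran has g. Taking the neighbouring segments as reconstructed: Mimol h could go back to *k or *h; Esran g could go back to *k or *g — the one source consistent with every daughter is *k.
Position 7: Mimol has a, Esran has o. Mimol preserves a here (none of its changes turn any other segment into a), so the proto-segment is *a.
This points to *mikashap. Verify forward in each daughter:
Mimol: *mikashap > mekashap > mehashap  (by vowel merger, unconditioned shift)
Esran: *mikashap > migashap > migoshop  (by intervocalic voicing, vowel merger)
*mikashap is the unique common source.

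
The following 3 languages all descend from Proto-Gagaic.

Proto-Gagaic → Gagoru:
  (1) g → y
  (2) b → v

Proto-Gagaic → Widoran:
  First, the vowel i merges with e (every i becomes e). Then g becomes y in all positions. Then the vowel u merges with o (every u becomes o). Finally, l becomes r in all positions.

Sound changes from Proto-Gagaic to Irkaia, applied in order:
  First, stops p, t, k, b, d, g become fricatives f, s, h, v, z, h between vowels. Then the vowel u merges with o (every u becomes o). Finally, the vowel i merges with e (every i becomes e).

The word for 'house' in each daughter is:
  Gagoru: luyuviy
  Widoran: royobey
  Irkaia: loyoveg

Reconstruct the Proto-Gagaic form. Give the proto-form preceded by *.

*luyubig

Position 5: Gagoru has v, Widoran has b, Irkaia has v. Widoran preserves b here (none of its changes turn any other segment into b), so the proto-segment is *b.
Position 7: Gagoru has y, Widoran has y, Irkaia has g. Irkaia preserves g here (none of its changes turn any other segment into g), so the proto-segment is *g.
This points to *luyubig. Verify forward in each daughter:
Gagoru: *luyubig
  luyubig → luyubiy   [unconditioned shift]
  luyubiy → luyuviy   [unconditioned shift]
  giving Gagoru luyuviy.
Widoran: start from *luyubig.
  rule 1 (vowel merger): luyubig → luyubeg
  rule 2 (unconditioned shift): luyubeg → luyubey
  rule 3 (vowel merger): luyubey → loyobey
  rule 4 (unconditioned shift): loyobey → royobey
  ⇒ Widoran royobey
Irkaia: *luyubig
  luyubig → luyuvig   [intervocalic lenition]
  luyuvig → loyovig   [vowel merger]
  loyovig → loyoveg   [vowel merger]
  giving Irkaia loyoveg.
Only *luyubig yields all of Gagoru luyuviy, Widoran royobey, Irkaia loyoveg.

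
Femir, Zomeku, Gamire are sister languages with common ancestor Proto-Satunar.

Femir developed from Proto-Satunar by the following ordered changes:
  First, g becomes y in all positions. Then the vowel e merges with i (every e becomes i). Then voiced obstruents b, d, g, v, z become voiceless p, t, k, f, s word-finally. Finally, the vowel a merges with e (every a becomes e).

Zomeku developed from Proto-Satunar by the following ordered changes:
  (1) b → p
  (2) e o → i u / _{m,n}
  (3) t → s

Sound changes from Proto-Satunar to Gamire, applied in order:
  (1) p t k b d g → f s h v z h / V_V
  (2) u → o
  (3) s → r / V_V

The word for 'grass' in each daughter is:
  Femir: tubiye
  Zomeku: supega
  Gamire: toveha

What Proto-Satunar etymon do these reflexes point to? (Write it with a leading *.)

*tubega

Position 4: Femir has i, Zomeku has e, Gamire has e. Zomeku preserves e here (none of its changes turn any other segment into e), so the proto-segment is *e.
Position 3: Femir has b, Zomeku has p, Gamire has v. Femir preserves b here (none of its changes turn any other segment into b), so the proto-segment is *b.
Position 5: Femir has y, Zomeku has g, Gamire has h. Zomeku preserves g here (none of its changes turn any other segment into g), so the proto-segment is *g.
Verify the candidate proto-form against each daughter:
Femir: *tubega
  tubega → tubeya   [unconditioned shift]
  tubeya → tubiya   [vowel merger]
  tubiya (rule 3 does not apply)
  tubiya → tubiye   [vowel merger]
  giving Femir tubiye.
Zomeku: start from *tubega.
  rule 1 (unconditioned shift): tubega → tupega
  rule 2: no change — tupega
  rule 3 (unconditioned shift): tupega → supega
  ⇒ Zomeku supega
Gamire: *tubega > tuveha > toveha  (by intervocalic lenition, vowel merger)
No other proto-form is consistent with every reflex, so the reconstruction is *tubega.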